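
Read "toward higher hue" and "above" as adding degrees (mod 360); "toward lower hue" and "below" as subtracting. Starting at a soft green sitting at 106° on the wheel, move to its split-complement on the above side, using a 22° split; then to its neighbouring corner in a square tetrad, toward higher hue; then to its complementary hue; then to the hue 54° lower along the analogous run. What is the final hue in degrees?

164°

split-comp 22° ↑ +202°: 106 + 202 = 308°
square ↑ +90°: 308 + 90 = 398 → 398 − 360 = 38°
complement +180°: 38 + 180 = 218°
analog 54° ↓ −54°: 218 − 54 = 164°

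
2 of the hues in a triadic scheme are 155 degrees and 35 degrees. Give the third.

275°

A triad places three hues 120° apart.
The full set through 35° is {35°, 155°, 275°}.
Given {35°, 155°}, the missing hue is 275°.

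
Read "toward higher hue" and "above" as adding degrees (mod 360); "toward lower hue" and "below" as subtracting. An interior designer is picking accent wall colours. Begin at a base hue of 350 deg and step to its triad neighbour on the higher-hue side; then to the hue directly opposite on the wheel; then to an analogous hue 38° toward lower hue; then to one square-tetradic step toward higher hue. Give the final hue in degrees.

triadic ↑ +120°: 350 + 120 = 470 → 470 − 360 = 110°
complement +180°: 110 + 180 = 290°
analog 38° ↓ −38°: 290 − 38 = 252°
square ↑ +90°: 252 + 90 = 342°

342°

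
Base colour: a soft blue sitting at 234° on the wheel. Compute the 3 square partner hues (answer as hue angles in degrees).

324°, 54°, and 144°

A square tetradic scheme places four hues every 90°.
234 + 90 = 324°
234 + 180 = 414 → 414 − 360 = 54°
234 + 270 = 504 → 504 − 360 = 144°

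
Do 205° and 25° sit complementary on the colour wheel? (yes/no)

Angular distance: |205 − 25| = 180 = 180°.
Complementary requires 180°.

yes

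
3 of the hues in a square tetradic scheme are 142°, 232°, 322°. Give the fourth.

52°

A square tetradic scheme places four hues every 90°.
The full set through 142° is {52°, 142°, 232°, 322°}.
Given {142°, 232°, 322°}, the missing hue is 52°.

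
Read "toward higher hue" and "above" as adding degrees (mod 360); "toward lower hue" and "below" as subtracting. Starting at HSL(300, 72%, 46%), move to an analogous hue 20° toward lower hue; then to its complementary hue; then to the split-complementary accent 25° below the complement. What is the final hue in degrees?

analog 20° ↓ −20°: 300 − 20 = 280°
complement +180°: 280 + 180 = 460 → 460 − 360 = 100°
split-comp 25° ↓ +155°: 100 + 155 = 255°

255°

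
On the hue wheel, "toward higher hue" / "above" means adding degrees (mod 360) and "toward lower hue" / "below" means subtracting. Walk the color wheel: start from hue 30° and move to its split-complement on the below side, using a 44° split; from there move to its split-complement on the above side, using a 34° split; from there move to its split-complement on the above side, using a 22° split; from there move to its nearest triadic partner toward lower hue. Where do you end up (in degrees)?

102°

30 + 136 = 166°   (split-comp 44° ↓)
166 + 214 = 380 → 380 − 360 = 20°   (split-comp 34° ↑)
20 + 202 = 222°   (split-comp 22° ↑)
222 − 120 = 102°   (triadic ↓)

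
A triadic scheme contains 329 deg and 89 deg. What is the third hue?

A triad spaces three hues 120° apart.
The full set is {89°, 209°, 329°}.

209°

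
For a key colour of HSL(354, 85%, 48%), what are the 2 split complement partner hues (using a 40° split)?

Split-complementary hues sit 40° either side of the complement.
Complement of 354°: 354 + 180 = 534 → 534 − 360 = 174°
174 − 40 = 134°
174 + 40 = 214°

134° and 214°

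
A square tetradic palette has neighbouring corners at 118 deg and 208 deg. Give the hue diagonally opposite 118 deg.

298°

A square tetradic scheme places four hues 90° apart; opposite corners are 180° apart.
118 + 180 = 298°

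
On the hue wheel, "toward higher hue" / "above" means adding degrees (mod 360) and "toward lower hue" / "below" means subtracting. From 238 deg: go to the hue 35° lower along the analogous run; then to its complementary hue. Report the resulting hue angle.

238 − 35 = 203°   (analog 35° ↓)
203 + 180 = 383 → 383 − 360 = 23°   (complement)

23°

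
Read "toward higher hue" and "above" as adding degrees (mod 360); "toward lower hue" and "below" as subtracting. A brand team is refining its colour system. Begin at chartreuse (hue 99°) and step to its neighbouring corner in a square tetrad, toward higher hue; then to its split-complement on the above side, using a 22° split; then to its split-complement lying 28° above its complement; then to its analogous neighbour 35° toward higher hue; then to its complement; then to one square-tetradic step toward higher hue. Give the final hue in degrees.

184°

+90° (square ↑): 99 + 90 = 189°
+202° (split-comp 22° ↑): 189 + 202 = 391 → 391 − 360 = 31°
+208° (split-comp 28° ↑): 31 + 208 = 239°
+35° (analog 35° ↑): 239 + 35 = 274°
+180° (complement): 274 + 180 = 454 → 454 − 360 = 94°
+90° (square ↑): 94 + 90 = 184°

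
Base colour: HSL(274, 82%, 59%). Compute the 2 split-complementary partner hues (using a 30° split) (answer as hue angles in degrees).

Split-complementary hues sit 30° either side of the complement.
Complement of 274°: 274 + 180 = 454 → 454 − 360 = 94°
94 − 30 = 64°
94 + 30 = 124°

64° and 124°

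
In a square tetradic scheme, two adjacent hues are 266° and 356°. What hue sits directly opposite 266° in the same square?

A square tetradic scheme places four hues 90° apart; opposite corners are 180° apart.
266 + 180 = 446 → 446 − 360 = 86°

86°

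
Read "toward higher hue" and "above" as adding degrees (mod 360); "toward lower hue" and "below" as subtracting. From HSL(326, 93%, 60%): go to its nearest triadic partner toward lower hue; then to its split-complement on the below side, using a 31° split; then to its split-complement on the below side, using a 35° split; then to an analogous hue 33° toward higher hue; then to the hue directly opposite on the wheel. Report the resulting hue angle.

326 − 120 = 206°   (triadic ↓)
206 + 149 = 355°   (split-comp 31° ↓)
355 + 145 = 500 → 500 − 360 = 140°   (split-comp 35° ↓)
140 + 33 = 173°   (analog 33° ↑)
173 + 180 = 353°   (complement)

353°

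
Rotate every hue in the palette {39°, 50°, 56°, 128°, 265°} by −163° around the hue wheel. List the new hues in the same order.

236°, 247°, 253°, 325°, 102°

39 − 163 = -124 → -124 + 360 = 236°
50 − 163 = -113 → -113 + 360 = 247°
56 − 163 = -107 → -107 + 360 = 253°
128 − 163 = -35 → -35 + 360 = 325°
265 − 163 = 102°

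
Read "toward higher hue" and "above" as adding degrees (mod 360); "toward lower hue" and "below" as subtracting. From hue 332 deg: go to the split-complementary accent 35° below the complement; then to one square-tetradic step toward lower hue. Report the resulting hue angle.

27°

332 + 145 = 477 → 477 − 360 = 117°   (split-comp 35° ↓)
117 − 90 = 27°   (square ↓)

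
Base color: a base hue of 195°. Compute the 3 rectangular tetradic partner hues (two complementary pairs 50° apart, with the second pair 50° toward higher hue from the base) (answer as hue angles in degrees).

245°, 15° and 65°

A rectangular tetradic uses two complementary pairs 50° apart: offsets 0°, 50°, 180°, 230°.
195 + 50 = 245°
195 + 180 = 375 → 375 − 360 = 15°
195 + 230 = 425 → 425 − 360 = 65°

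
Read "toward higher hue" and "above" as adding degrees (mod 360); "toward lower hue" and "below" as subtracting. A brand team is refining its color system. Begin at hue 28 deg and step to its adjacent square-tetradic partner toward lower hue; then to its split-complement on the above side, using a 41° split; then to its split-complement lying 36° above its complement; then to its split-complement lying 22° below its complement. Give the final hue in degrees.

−90° (square ↓): 28 − 90 = -62 → -62 + 360 = 298°
+221° (split-comp 41° ↑): 298 + 221 = 519 → 519 − 360 = 159°
+216° (split-comp 36° ↑): 159 + 216 = 375 → 375 − 360 = 15°
+158° (split-comp 22° ↓): 15 + 158 = 173°

173°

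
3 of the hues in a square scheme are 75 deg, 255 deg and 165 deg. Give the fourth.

345°

A square tetradic scheme places four hues every 90°.
The full set through 75° is {75°, 165°, 255°, 345°}.
Given {75°, 165°, 255°}, the missing hue is 345°.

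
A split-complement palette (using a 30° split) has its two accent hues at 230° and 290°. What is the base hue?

The accents sit 30° either side of the complement, so the complement is their short-arc midpoint on the wheel.
Short-arc midpoint of 230° and 290°: 260°.
Base is 180° from the complement: 260 − 180 = 80°

80°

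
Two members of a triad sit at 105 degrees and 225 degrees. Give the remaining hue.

A triad spaces three hues 120° apart.
The full set is {105°, 225°, 345°}.

345°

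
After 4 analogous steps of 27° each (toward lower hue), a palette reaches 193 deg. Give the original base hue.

4 steps of 27° (toward lower hue) give a net shift of −108°.
Start = end − shift: 193 + 108 = 301°

301°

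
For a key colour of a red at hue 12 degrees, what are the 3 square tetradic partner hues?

12 + 90 = 102°
12 + 180 = 192°
12 + 270 = 282°

102°, 192°, and 282°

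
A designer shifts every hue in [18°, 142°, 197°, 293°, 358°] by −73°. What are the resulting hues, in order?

305°, 69°, 124°, 220°, 285°

18 − 73 = -55 → -55 + 360 = 305°
142 − 73 = 69°
197 − 73 = 124°
293 − 73 = 220°
358 − 73 = 285°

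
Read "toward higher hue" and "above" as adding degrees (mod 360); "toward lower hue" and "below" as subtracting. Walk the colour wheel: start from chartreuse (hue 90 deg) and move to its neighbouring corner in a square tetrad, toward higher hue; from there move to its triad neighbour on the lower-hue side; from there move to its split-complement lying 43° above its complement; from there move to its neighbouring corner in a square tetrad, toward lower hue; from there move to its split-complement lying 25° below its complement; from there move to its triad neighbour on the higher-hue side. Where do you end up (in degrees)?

90 + 90 = 180°   (square ↑)
180 − 120 = 60°   (triadic ↓)
60 + 223 = 283°   (split-comp 43° ↑)
283 − 90 = 193°   (square ↓)
193 + 155 = 348°   (split-comp 25° ↓)
348 + 120 = 468 → 468 − 360 = 108°   (triadic ↑)

108°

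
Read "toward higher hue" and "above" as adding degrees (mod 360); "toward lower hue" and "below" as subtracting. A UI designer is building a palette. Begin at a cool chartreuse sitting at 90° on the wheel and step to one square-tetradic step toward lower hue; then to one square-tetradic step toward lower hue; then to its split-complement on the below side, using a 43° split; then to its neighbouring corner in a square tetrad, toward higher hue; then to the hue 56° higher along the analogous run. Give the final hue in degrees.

193°

90 − 90 = 0°   (square ↓)
0 − 90 = -90 → -90 + 360 = 270°   (square ↓)
270 + 137 = 407 → 407 − 360 = 47°   (split-comp 43° ↓)
47 + 90 = 137°   (square ↑)
137 + 56 = 193°   (analog 56° ↑)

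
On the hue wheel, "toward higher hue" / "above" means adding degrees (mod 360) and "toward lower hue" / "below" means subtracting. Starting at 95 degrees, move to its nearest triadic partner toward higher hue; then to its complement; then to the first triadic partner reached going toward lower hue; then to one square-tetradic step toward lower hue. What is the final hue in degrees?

185°

95 + 120 = 215°   (triadic ↑)
215 + 180 = 395 → 395 − 360 = 35°   (complement)
35 − 120 = -85 → -85 + 360 = 275°   (triadic ↓)
275 − 90 = 185°   (square ↓)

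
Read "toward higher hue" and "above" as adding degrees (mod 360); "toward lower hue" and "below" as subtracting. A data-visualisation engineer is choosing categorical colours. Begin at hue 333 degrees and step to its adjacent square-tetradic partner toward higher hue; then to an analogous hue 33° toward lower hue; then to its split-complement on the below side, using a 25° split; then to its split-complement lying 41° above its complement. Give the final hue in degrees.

+90° (square ↑): 333 + 90 = 423 → 423 − 360 = 63°
−33° (analog 33° ↓): 63 − 33 = 30°
+155° (split-comp 25° ↓): 30 + 155 = 185°
+221° (split-comp 41° ↑): 185 + 221 = 406 → 406 − 360 = 46°

46°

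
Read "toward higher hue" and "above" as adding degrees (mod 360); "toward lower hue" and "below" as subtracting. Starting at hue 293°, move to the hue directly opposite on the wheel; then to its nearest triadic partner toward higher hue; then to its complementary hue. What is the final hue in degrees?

293 + 180 = 473 → 473 − 360 = 113°   (complement)
113 + 120 = 233°   (triadic ↑)
233 + 180 = 413 → 413 − 360 = 53°   (complement)

53°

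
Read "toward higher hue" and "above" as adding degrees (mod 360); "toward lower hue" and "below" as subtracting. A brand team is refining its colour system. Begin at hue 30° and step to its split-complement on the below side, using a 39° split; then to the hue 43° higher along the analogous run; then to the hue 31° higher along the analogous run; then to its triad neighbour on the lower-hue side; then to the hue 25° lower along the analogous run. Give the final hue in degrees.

+141° (split-comp 39° ↓): 30 + 141 = 171°
+43° (analog 43° ↑): 171 + 43 = 214°
+31° (analog 31° ↑): 214 + 31 = 245°
−120° (triadic ↓): 245 − 120 = 125°
−25° (analog 25° ↓): 125 − 25 = 100°

100°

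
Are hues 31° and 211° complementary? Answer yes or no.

yes

Angular distance: |31 − 211| = 180 = 180°.
Complementary requires 180°.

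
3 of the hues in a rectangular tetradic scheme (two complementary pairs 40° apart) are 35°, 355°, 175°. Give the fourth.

215°

A rectangular tetradic uses two complementary pairs 40° apart: offsets 0°, 40°, 180°, 220°.
Among {35°, 175°, 355°}, 175° and 355° are a 180° pair.
The remaining hue 35° needs its own complement: 35 + 180 = 215°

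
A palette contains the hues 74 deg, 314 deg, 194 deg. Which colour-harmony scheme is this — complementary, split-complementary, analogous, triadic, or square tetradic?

Sort the hues: 74°, 194°, 314°.
Successive gaps around the wheel: 120°, 120°, 120°.
Three hues equally spaced 120° apart form a triad.

triadic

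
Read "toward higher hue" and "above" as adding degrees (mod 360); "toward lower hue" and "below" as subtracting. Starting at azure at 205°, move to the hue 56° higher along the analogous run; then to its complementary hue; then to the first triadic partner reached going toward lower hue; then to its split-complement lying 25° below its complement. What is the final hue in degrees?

116°

analog 56° ↑ +56°: 205 + 56 = 261°
complement +180°: 261 + 180 = 441 → 441 − 360 = 81°
triadic ↓ −120°: 81 − 120 = -39 → -39 + 360 = 321°
split-comp 25° ↓ +155°: 321 + 155 = 476 → 476 − 360 = 116°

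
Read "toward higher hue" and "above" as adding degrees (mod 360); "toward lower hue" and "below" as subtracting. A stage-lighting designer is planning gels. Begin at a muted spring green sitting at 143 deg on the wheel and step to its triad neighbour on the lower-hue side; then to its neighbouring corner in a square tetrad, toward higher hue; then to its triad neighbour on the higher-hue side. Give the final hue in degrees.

233°

triadic ↓ −120°: 143 − 120 = 23°
square ↑ +90°: 23 + 90 = 113°
triadic ↑ +120°: 113 + 120 = 233°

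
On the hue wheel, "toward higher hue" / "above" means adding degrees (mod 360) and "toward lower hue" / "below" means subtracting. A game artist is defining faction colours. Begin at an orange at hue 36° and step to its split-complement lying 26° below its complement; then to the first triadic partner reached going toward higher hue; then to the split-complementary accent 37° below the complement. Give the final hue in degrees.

93°

36 + 154 = 190°   (split-comp 26° ↓)
190 + 120 = 310°   (triadic ↑)
310 + 143 = 453 → 453 − 360 = 93°   (split-comp 37° ↓)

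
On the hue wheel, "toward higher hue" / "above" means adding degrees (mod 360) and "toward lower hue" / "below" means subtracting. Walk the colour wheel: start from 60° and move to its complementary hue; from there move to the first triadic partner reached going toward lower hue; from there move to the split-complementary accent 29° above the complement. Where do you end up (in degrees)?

+180° (complement): 60 + 180 = 240°
−120° (triadic ↓): 240 − 120 = 120°
+209° (split-comp 29° ↑): 120 + 209 = 329°

329°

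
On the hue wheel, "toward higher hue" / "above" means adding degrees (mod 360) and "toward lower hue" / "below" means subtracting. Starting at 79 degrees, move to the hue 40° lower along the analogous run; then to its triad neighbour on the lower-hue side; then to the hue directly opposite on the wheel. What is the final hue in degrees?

99°

analog 40° ↓ −40°: 79 − 40 = 39°
triadic ↓ −120°: 39 − 120 = -81 → -81 + 360 = 279°
complement +180°: 279 + 180 = 459 → 459 − 360 = 99°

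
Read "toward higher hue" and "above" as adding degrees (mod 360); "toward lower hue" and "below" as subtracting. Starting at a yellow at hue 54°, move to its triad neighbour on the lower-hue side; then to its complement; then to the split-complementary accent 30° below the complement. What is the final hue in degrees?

triadic ↓ −120°: 54 − 120 = -66 → -66 + 360 = 294°
complement +180°: 294 + 180 = 474 → 474 − 360 = 114°
split-comp 30° ↓ +150°: 114 + 150 = 264°

264°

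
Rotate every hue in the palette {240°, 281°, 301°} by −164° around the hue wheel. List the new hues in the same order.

240 − 164 = 76°
281 − 164 = 117°
301 − 164 = 137°

76°, 117°, 137°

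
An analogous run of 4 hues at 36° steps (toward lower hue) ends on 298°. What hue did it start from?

46°

3 steps of 36° (toward lower hue) give a net shift of −108°.
Start = end − shift: 298 + 108 = 406 → 406 − 360 = 46°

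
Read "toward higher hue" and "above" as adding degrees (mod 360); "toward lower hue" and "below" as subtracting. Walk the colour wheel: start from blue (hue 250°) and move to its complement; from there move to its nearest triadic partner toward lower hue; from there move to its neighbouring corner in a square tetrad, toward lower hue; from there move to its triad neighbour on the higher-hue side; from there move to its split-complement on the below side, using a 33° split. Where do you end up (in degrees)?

127°

+180° (complement): 250 + 180 = 430 → 430 − 360 = 70°
−120° (triadic ↓): 70 − 120 = -50 → -50 + 360 = 310°
−90° (square ↓): 310 − 90 = 220°
+120° (triadic ↑): 220 + 120 = 340°
+147° (split-comp 33° ↓): 340 + 147 = 487 → 487 − 360 = 127°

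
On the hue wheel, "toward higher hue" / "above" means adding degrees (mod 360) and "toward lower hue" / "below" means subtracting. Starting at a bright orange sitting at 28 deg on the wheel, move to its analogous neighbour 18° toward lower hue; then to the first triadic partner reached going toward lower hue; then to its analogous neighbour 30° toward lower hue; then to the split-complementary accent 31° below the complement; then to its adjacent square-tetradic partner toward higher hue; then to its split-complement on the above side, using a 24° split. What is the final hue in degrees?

analog 18° ↓ −18°: 28 − 18 = 10°
triadic ↓ −120°: 10 − 120 = -110 → -110 + 360 = 250°
analog 30° ↓ −30°: 250 − 30 = 220°
split-comp 31° ↓ +149°: 220 + 149 = 369 → 369 − 360 = 9°
square ↑ +90°: 9 + 90 = 99°
split-comp 24° ↑ +204°: 99 + 204 = 303°

303°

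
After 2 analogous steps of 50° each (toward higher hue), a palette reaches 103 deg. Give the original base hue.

2 steps of 50° (toward higher hue) give a net shift of +100°.
Start = end − shift: 103 − 100 = 3°

3°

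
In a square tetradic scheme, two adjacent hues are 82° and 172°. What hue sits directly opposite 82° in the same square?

A square tetradic scheme places four hues 90° apart; opposite corners are 180° apart.
82 + 180 = 262°

262°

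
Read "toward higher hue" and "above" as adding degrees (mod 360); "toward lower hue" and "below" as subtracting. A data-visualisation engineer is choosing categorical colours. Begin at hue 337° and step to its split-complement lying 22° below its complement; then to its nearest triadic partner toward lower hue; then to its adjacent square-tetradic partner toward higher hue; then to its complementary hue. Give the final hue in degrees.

337 + 158 = 495 → 495 − 360 = 135°   (split-comp 22° ↓)
135 − 120 = 15°   (triadic ↓)
15 + 90 = 105°   (square ↑)
105 + 180 = 285°   (complement)

285°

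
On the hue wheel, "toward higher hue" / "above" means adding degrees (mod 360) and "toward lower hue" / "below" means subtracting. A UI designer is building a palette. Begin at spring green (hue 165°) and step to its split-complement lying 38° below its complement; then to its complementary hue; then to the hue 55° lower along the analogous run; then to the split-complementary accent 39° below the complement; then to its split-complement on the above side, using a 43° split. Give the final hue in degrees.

76°

split-comp 38° ↓ +142°: 165 + 142 = 307°
complement +180°: 307 + 180 = 487 → 487 − 360 = 127°
analog 55° ↓ −55°: 127 − 55 = 72°
split-comp 39° ↓ +141°: 72 + 141 = 213°
split-comp 43° ↑ +223°: 213 + 223 = 436 → 436 − 360 = 76°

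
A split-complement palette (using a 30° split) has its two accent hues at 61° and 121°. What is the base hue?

The accents sit 30° either side of the complement, so the complement is their short-arc midpoint on the wheel.
Short-arc midpoint of 61° and 121°: 91°.
Base is 180° from the complement: 91 − 180 = -89 → -89 + 360 = 271°

271°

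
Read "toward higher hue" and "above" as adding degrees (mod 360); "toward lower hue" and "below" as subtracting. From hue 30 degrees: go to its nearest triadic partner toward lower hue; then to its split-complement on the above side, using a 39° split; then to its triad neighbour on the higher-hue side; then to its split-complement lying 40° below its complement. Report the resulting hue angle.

triadic ↓ −120°: 30 − 120 = -90 → -90 + 360 = 270°
split-comp 39° ↑ +219°: 270 + 219 = 489 → 489 − 360 = 129°
triadic ↑ +120°: 129 + 120 = 249°
split-comp 40° ↓ +140°: 249 + 140 = 389 → 389 − 360 = 29°

29°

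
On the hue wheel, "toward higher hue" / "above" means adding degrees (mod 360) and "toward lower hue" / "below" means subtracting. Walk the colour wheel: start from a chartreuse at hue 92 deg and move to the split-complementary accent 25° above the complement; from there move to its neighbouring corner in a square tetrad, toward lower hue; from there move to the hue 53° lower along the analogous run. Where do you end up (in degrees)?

+205° (split-comp 25° ↑): 92 + 205 = 297°
−90° (square ↓): 297 − 90 = 207°
−53° (analog 53° ↓): 207 − 53 = 154°

154°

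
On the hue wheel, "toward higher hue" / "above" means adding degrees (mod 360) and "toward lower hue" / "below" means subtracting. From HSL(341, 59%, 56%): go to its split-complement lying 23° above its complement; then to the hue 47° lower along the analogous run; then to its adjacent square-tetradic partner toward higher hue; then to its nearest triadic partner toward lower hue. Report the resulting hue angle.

107°

341 + 203 = 544 → 544 − 360 = 184°   (split-comp 23° ↑)
184 − 47 = 137°   (analog 47° ↓)
137 + 90 = 227°   (square ↑)
227 − 120 = 107°   (triadic ↓)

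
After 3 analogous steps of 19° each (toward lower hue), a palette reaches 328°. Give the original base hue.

25°

3 steps of 19° (toward lower hue) give a net shift of −57°.
Start = end − shift: 328 + 57 = 385 → 385 − 360 = 25°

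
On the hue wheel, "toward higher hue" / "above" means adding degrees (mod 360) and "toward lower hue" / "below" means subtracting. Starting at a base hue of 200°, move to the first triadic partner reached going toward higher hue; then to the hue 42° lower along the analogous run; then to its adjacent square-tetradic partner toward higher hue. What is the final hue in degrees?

8°

200 + 120 = 320°   (triadic ↑)
320 − 42 = 278°   (analog 42° ↓)
278 + 90 = 368 → 368 − 360 = 8°   (square ↑)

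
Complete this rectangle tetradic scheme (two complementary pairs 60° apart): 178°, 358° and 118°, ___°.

298°

A rectangular tetradic uses two complementary pairs 60° apart: offsets 0°, 60°, 180°, 240°.
Among {118°, 178°, 358°}, 178° and 358° are a 180° pair.
The remaining hue 118° needs its own complement: 118 + 180 = 298°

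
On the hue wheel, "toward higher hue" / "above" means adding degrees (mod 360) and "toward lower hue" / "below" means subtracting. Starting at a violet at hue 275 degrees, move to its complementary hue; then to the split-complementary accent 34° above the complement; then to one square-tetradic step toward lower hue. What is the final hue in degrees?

275 + 180 = 455 → 455 − 360 = 95°   (complement)
95 + 214 = 309°   (split-comp 34° ↑)
309 − 90 = 219°   (square ↓)

219°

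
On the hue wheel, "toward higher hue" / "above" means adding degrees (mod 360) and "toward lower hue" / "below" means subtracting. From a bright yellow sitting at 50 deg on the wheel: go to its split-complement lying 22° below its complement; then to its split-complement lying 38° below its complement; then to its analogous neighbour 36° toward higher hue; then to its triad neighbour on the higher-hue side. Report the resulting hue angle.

146°

split-comp 22° ↓ +158°: 50 + 158 = 208°
split-comp 38° ↓ +142°: 208 + 142 = 350°
analog 36° ↑ +36°: 350 + 36 = 386 → 386 − 360 = 26°
triadic ↑ +120°: 26 + 120 = 146°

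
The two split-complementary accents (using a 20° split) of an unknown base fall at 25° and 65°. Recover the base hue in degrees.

The accents sit 20° either side of the complement, so the complement is their short-arc midpoint on the wheel.
Short-arc midpoint of 25° and 65°: 45°.
Base is 180° from the complement: 45 − 180 = -135 → -135 + 360 = 225°

225°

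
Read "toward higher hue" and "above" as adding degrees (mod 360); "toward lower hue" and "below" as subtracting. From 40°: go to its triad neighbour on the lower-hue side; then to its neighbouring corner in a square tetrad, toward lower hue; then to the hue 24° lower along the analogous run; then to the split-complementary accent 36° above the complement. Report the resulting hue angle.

22°

triadic ↓ −120°: 40 − 120 = -80 → -80 + 360 = 280°
square ↓ −90°: 280 − 90 = 190°
analog 24° ↓ −24°: 190 − 24 = 166°
split-comp 36° ↑ +216°: 166 + 216 = 382 → 382 − 360 = 22°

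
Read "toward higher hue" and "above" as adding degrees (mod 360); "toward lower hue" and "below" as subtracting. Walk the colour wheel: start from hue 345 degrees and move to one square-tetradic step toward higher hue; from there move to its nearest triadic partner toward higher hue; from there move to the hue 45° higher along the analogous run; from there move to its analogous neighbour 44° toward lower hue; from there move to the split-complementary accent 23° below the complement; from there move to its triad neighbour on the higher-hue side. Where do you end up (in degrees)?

113°

345 + 90 = 435 → 435 − 360 = 75°   (square ↑)
75 + 120 = 195°   (triadic ↑)
195 + 45 = 240°   (analog 45° ↑)
240 − 44 = 196°   (analog 44° ↓)
196 + 157 = 353°   (split-comp 23° ↓)
353 + 120 = 473 → 473 − 360 = 113°   (triadic ↑)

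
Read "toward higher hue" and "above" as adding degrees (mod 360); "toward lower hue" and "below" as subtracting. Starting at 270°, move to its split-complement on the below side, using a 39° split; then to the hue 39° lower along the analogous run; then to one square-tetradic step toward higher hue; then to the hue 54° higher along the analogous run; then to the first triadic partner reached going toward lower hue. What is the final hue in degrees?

270 + 141 = 411 → 411 − 360 = 51°   (split-comp 39° ↓)
51 − 39 = 12°   (analog 39° ↓)
12 + 90 = 102°   (square ↑)
102 + 54 = 156°   (analog 54° ↑)
156 − 120 = 36°   (triadic ↓)

36°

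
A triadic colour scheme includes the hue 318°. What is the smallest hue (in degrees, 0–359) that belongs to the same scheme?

A triad places three hues 120° apart.
The full set through 318° is {78°, 198°, 318°}.

78°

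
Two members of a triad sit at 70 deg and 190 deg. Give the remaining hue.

310°

A triad spaces three hues 120° apart.
The full set is {70°, 190°, 310°}.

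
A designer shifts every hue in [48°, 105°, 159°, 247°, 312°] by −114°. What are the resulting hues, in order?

48 − 114 = -66 → -66 + 360 = 294°
105 − 114 = -9 → -9 + 360 = 351°
159 − 114 = 45°
247 − 114 = 133°
312 − 114 = 198°

294°, 351°, 45°, 133°, 198°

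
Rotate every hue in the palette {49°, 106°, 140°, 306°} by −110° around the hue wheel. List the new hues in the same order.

49 − 110 = -61 → -61 + 360 = 299°
106 − 110 = -4 → -4 + 360 = 356°
140 − 110 = 30°
306 − 110 = 196°

299°, 356°, 30°, 196°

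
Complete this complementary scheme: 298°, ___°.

The complement sits 180° across the wheel.
The full set through 298° is {118°, 298°}.
Given {298°}, the missing hue is 118°.

118°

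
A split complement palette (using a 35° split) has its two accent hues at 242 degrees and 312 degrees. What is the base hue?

The accents sit 35° either side of the complement, so the complement is their short-arc midpoint on the wheel.
Short-arc midpoint of 242° and 312°: 277°.
Base is 180° from the complement: 277 − 180 = 97°

97°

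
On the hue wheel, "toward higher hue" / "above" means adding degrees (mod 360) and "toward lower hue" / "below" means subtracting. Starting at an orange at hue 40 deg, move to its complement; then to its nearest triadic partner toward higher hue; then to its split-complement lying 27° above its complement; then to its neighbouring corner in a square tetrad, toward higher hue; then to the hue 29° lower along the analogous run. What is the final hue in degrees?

complement +180°: 40 + 180 = 220°
triadic ↑ +120°: 220 + 120 = 340°
split-comp 27° ↑ +207°: 340 + 207 = 547 → 547 − 360 = 187°
square ↑ +90°: 187 + 90 = 277°
analog 29° ↓ −29°: 277 − 29 = 248°

248°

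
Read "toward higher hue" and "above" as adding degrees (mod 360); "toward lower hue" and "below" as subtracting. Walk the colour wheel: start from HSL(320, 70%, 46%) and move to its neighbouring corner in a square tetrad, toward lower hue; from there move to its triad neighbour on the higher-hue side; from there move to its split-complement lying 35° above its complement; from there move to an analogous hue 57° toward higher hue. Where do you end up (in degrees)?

square ↓ −90°: 320 − 90 = 230°
triadic ↑ +120°: 230 + 120 = 350°
split-comp 35° ↑ +215°: 350 + 215 = 565 → 565 − 360 = 205°
analog 57° ↑ +57°: 205 + 57 = 262°

262°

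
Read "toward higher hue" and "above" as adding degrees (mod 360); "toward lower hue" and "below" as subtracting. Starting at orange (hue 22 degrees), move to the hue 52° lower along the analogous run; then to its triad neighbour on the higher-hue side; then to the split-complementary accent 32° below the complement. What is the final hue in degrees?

238°

analog 52° ↓ −52°: 22 − 52 = -30 → -30 + 360 = 330°
triadic ↑ +120°: 330 + 120 = 450 → 450 − 360 = 90°
split-comp 32° ↓ +148°: 90 + 148 = 238°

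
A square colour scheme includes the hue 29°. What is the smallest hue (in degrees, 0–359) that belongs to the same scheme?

29°

A square tetradic scheme places four hues every 90°.
The full set through 29° is {29°, 119°, 209°, 299°}.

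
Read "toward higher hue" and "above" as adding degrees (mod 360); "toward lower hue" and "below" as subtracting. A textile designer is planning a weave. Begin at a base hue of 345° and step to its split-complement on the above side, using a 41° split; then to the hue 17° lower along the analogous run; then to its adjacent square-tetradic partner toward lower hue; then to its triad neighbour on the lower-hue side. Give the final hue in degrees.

+221° (split-comp 41° ↑): 345 + 221 = 566 → 566 − 360 = 206°
−17° (analog 17° ↓): 206 − 17 = 189°
−90° (square ↓): 189 − 90 = 99°
−120° (triadic ↓): 99 − 120 = -21 → -21 + 360 = 339°

339°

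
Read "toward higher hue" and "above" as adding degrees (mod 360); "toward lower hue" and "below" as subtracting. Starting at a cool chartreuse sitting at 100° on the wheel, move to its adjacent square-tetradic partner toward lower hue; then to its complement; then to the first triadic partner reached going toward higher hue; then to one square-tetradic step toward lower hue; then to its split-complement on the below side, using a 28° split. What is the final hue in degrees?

12°

100 − 90 = 10°   (square ↓)
10 + 180 = 190°   (complement)
190 + 120 = 310°   (triadic ↑)
310 − 90 = 220°   (square ↓)
220 + 152 = 372 → 372 − 360 = 12°   (split-comp 28° ↓)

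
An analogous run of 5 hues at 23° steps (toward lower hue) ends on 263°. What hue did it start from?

4 steps of 23° (toward lower hue) give a net shift of −92°.
Start = end − shift: 263 + 92 = 355°

355°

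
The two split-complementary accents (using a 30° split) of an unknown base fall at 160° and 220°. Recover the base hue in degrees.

The accents sit 30° either side of the complement, so the complement is their short-arc midpoint on the wheel.
Short-arc midpoint of 160° and 220°: 190°.
Base is 180° from the complement: 190 − 180 = 10°

10°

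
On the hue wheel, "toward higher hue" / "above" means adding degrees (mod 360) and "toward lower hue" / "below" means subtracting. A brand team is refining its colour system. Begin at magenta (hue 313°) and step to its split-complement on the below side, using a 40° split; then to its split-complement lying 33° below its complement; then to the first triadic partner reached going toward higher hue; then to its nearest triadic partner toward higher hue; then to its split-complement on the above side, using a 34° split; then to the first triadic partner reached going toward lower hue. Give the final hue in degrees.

+140° (split-comp 40° ↓): 313 + 140 = 453 → 453 − 360 = 93°
+147° (split-comp 33° ↓): 93 + 147 = 240°
+120° (triadic ↑): 240 + 120 = 360 → 360 − 360 = 0°
+120° (triadic ↑): 0 + 120 = 120°
+214° (split-comp 34° ↑): 120 + 214 = 334°
−120° (triadic ↓): 334 − 120 = 214°

214°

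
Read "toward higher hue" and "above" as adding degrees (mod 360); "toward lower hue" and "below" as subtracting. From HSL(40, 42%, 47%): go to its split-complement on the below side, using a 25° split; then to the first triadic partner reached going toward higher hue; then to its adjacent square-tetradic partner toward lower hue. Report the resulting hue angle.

225°

40 + 155 = 195°   (split-comp 25° ↓)
195 + 120 = 315°   (triadic ↑)
315 − 90 = 225°   (square ↓)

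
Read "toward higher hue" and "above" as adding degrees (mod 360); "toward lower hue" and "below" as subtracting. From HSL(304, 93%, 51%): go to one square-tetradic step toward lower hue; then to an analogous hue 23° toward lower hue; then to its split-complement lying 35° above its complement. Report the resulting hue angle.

46°

304 − 90 = 214°   (square ↓)
214 − 23 = 191°   (analog 23° ↓)
191 + 215 = 406 → 406 − 360 = 46°   (split-comp 35° ↑)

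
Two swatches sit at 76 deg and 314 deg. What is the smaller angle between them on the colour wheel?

122°

|76 − 314| = 238.
The shorter arc is 360 − 238 = 122°.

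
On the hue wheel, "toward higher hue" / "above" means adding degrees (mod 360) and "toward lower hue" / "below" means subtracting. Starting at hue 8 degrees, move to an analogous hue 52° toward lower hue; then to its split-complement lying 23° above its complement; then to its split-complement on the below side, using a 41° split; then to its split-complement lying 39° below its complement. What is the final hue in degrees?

79°

8 − 52 = -44 → -44 + 360 = 316°   (analog 52° ↓)
316 + 203 = 519 → 519 − 360 = 159°   (split-comp 23° ↑)
159 + 139 = 298°   (split-comp 41° ↓)
298 + 141 = 439 → 439 − 360 = 79°   (split-comp 39° ↓)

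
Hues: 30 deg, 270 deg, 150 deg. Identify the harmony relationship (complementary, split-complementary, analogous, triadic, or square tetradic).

Sort the hues: 30°, 150°, 270°.
Successive gaps around the wheel: 120°, 120°, 120°.
Three hues equally spaced 120° apart form a triad.

triadic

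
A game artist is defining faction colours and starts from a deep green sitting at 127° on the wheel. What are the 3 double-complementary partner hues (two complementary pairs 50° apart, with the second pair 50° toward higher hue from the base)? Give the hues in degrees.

177°, 307°, 357°

A rectangular tetradic uses two complementary pairs 50° apart: offsets 0°, 50°, 180°, 230°.
127 + 50 = 177°
127 + 180 = 307°
127 + 230 = 357°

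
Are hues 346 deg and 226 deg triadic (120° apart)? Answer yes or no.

yes

Angular distance: |346 − 226| = 120 = 120°.
Triadic (120° apart) requires 120°.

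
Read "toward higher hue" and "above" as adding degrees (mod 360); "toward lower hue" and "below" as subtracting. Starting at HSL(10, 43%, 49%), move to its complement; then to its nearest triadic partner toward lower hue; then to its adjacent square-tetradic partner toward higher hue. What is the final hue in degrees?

160°

complement +180°: 10 + 180 = 190°
triadic ↓ −120°: 190 − 120 = 70°
square ↑ +90°: 70 + 90 = 160°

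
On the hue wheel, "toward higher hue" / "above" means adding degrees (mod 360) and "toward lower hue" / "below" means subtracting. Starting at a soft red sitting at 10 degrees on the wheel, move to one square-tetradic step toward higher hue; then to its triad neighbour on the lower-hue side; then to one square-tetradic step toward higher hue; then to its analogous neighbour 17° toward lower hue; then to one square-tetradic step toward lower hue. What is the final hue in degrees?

323°

10 + 90 = 100°   (square ↑)
100 − 120 = -20 → -20 + 360 = 340°   (triadic ↓)
340 + 90 = 430 → 430 − 360 = 70°   (square ↑)
70 − 17 = 53°   (analog 17° ↓)
53 − 90 = -37 → -37 + 360 = 323°   (square ↓)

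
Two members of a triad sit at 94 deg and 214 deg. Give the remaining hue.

A triad spaces three hues 120° apart.
The full set is {94°, 214°, 334°}.

334°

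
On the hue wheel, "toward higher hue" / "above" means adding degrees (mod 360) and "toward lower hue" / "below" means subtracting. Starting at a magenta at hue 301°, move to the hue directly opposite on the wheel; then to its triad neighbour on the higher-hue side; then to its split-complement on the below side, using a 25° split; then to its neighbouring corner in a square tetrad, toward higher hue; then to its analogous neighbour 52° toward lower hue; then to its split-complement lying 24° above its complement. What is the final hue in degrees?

301 + 180 = 481 → 481 − 360 = 121°   (complement)
121 + 120 = 241°   (triadic ↑)
241 + 155 = 396 → 396 − 360 = 36°   (split-comp 25° ↓)
36 + 90 = 126°   (square ↑)
126 − 52 = 74°   (analog 52° ↓)
74 + 204 = 278°   (split-comp 24° ↑)

278°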